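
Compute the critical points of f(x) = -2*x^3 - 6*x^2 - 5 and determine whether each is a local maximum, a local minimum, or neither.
f'(x) = 6*x*(-x - 2)

Solve f'(x) = 0:
  Factor: -6*x^2 - 12*x = -6*x*(x + 2) = 0.
  ⇒ x = -2, 0

f''(x) = -12*x - 12
Second-derivative test at each critical point:
  f''(-2) = 12 > 0 → local minimum
  f''(0) = -12 < 0 → local maximum

Critical points: x = -2 (local minimum); x = 0 (local maximum)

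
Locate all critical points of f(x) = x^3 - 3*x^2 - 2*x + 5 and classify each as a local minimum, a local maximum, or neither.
f'(x) = 3*x^2 - 6*x - 2

Solve f'(x) = 0:
  3*x^2 - 6*x - 2 = 0 has no rational roots; quadratic formula: x = (6 ± √60)/6.
  ⇒ x = 1 - sqrt(15)/3 ≈ -0.2910, 1 + sqrt(15)/3 ≈ 2.2910

f''(x) = 6*x - 6
Second-derivative test at each critical point:
  f''(-0.2910) = -7.7460 < 0 → local maximum
  f''(2.2910) = 7.7460 > 0 → local minimum

Critical points: x = 1 - sqrt(15)/3 ≈ -0.2910 (local maximum); x = 1 + sqrt(15)/3 ≈ 2.2910 (local minimum)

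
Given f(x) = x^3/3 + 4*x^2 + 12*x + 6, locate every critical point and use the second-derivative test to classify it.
f'(x) = x^2 + 8*x + 12

Solve f'(x) = 0:
  Factor: x^2 + 8*x + 12 = (x + 2)*(x + 6) = 0.
  ⇒ x = -6, -2

f''(x) = 2*x + 8
Second-derivative test at each critical point:
  f''(-6) = -4 < 0 → local maximum
  f''(-2) = 4 > 0 → local minimum

Critical points: x = -6 (local maximum); x = -2 (local minimum)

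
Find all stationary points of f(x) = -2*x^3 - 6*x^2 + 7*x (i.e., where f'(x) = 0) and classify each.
f'(x) = -6*x^2 - 12*x + 7

Solve f'(x) = 0:
  6*x^2 + 12*x - 7 = 0 has no rational roots; quadratic formula: x = (-12 ± √312)/12.
  ⇒ x = -sqrt(78)/6 - 1 ≈ -2.4720, -1 + sqrt(78)/6 ≈ 0.4720

f''(x) = -12*x - 12
Second-derivative test at each critical point:
  f''(-2.4720) = 17.6635 > 0 → local minimum
  f''(0.4720) = -17.6635 < 0 → local maximum

Critical points: x = -sqrt(78)/6 - 1 ≈ -2.4720 (local minimum); x = -1 + sqrt(78)/6 ≈ 0.4720 (local maximum)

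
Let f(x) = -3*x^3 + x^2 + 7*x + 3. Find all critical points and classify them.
f'(x) = -9*x^2 + 2*x + 7

Solve f'(x) = 0:
  Factor: -9*x^2 + 2*x + 7 = -(x - 1)*(9*x + 7) = 0.
  ⇒ x = -7/9, 1

f''(x) = 2 - 18*x
Second-derivative test at each critical point:
  f''(-7/9) = 16 > 0 → local minimum
  f''(1) = -16 < 0 → local maximum

Critical points: x = -7/9 (local minimum); x = 1 (local maximum)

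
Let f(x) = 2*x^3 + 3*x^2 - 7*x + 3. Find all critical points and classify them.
f'(x) = 6*x^2 + 6*x - 7

Solve f'(x) = 0:
  6*x^2 + 6*x - 7 = 0 has no rational roots; quadratic formula: x = (-6 ± √204)/12.
  ⇒ x = -sqrt(51)/6 - 1/2 ≈ -1.6902, -1/2 + sqrt(51)/6 ≈ 0.6902

f''(x) = 12*x + 6
Second-derivative test at each critical point:
  f''(-1.6902) = -14.2829 < 0 → local maximum
  f''(0.6902) = 14.2829 > 0 → local minimum

Critical points: x = -sqrt(51)/6 - 1/2 ≈ -1.6902 (local maximum); x = -1/2 + sqrt(51)/6 ≈ 0.6902 (local minimum)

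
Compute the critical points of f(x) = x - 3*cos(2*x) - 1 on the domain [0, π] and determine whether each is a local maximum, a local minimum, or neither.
f'(x) = 6*sin(2*x) + 1

Solve f'(x) = 0 on [0, π]:
  f'(x) = 0 ⇔ sin(2*x) = -1/6, i.e. 2*x = arcsin(-1/6) + 2nπ or 2*x = π − arcsin(-1/6) + 2nπ; keep the solutions lying in [0, π].
  ⇒ x = asin(1/6)/2 + pi/2 ≈ 1.6545, pi - asin(1/6)/2 ≈ 3.0579

f''(x) = 12*cos(2*x)
Second-derivative test at each critical point:
  f''(1.6545) = -11.8322 < 0 → local maximum
  f''(3.0579) = 11.8322 > 0 → local minimum

Critical points: x = asin(1/6)/2 + pi/2 ≈ 1.6545 (local maximum); x = pi - asin(1/6)/2 ≈ 3.0579 (local minimum)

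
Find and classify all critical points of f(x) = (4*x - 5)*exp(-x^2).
f'(x) = 2*(-x*(4*x - 5) + 2)*exp(-x^2)

Solve f'(x) = 0:
  f'(x) = (-8*x^2 + 10*x + 4)·exp(-x^2) and exp(-x^2) > 0 for every x, so f'(x) = 0 ⇔ -8*x^2 + 10*x + 4 = 0.
  Factor: -8*x^2 + 10*x + 4 = -2*(4*x^2 - 5*x - 2); 4*x^2 - 5*x - 2 = 0 has no rational roots; quadratic formula: x = (5 ± √57)/8.
  ⇒ x = 5/8 - sqrt(57)/8 ≈ -0.3187, 5/8 + sqrt(57)/8 ≈ 1.5687

f''(x) = 2*(2*x^2*(4*x - 5) - 12*x + 5)*exp(-x^2)
Second-derivative test at each critical point:
  f''(-0.3187) = 13.6411 > 0 → local minimum
  f''(1.5687) = -1.2889 < 0 → local maximum

Critical points: x = 5/8 - sqrt(57)/8 ≈ -0.3187 (local minimum); x = 5/8 + sqrt(57)/8 ≈ 1.5687 (local maximum)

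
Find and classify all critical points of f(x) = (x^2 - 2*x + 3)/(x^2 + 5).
f'(x) = 2*(x^2 + 2*x - 5)/(x^4 + 10*x^2 + 25)

Solve f'(x) = 0:
  f'(x) = 2*(x^2 + 2*x - 5)/(x^2 + 5)^2; the denominator is positive wherever f is defined, so f'(x) = 0 ⇔ 2*x^2 + 4*x - 10 = 0.
  Factor: 2*x^2 + 4*x - 10 = 2*(x^2 + 2*x - 5); x^2 + 2*x - 5 = 0 has no rational roots; quadratic formula: x = (-2 ± √24)/2.
  ⇒ x = -sqrt(6) - 1 ≈ -3.4495, -1 + sqrt(6) ≈ 1.4495

f''(x) = 4*(-x^3 - 3*x^2 + 15*x + 5)/(x^6 + 15*x^4 + 75*x^2 + 125)
Second-derivative test at each critical point:
  f''(-3.4495) = -0.0343 < 0 → local maximum
  f''(1.4495) = 0.1943 > 0 → local minimum

Critical points: x = -sqrt(6) - 1 ≈ -3.4495 (local maximum); x = -1 + sqrt(6) ≈ 1.4495 (local minimum)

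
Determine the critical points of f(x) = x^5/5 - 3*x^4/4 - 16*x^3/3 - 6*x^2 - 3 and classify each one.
f'(x) = x*(x^3 - 3*x^2 - 16*x - 12)

Solve f'(x) = 0:
  Factor: x^4 - 3*x^3 - 16*x^2 - 12*x = x*(x - 6)*(x + 1)*(x + 2) = 0.
  ⇒ x = -2, -1, 0, 6

f''(x) = 4*x^3 - 9*x^2 - 32*x - 12
Second-derivative test at each critical point:
  f''(-2) = -16 < 0 → local maximum
  f''(-1) = 7 > 0 → local minimum
  f''(0) = -12 < 0 → local maximum
  f''(6) = 336 > 0 → local minimum

Critical points: x = -2 (local maximum); x = -1 (local minimum); x = 0 (local maximum); x = 6 (local minimum)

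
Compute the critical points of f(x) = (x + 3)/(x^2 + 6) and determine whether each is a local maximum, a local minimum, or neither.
f'(x) = (x^2 - 2*x*(x + 3) + 6)/(x^2 + 6)^2

Solve f'(x) = 0:
  f'(x) = -(x^2 + 6*x - 6)/(x^2 + 6)^2; the denominator is positive wherever f is defined, so f'(x) = 0 ⇔ -x^2 - 6*x + 6 = 0.
  x^2 + 6*x - 6 = 0 has no rational roots; quadratic formula: x = (-6 ± √60)/2.
  ⇒ x = -sqrt(15) - 3 ≈ -6.8730, -3 + sqrt(15) ≈ 0.8730

f''(x) = 2*(4*x^2*(x + 3) - 3*(x + 1)*(x^2 + 6))/(x^2 + 6)^3
Second-derivative test at each critical point:
  f''(-6.8730) = 0.0027 > 0 → local minimum
  f''(0.8730) = -0.1694 < 0 → local maximum

Critical points: x = -sqrt(15) - 3 ≈ -6.8730 (local minimum); x = -3 + sqrt(15) ≈ 0.8730 (local maximum)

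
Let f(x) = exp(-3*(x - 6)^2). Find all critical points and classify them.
f'(x) = 6*(6 - x)*exp(-3*(x - 6)^2)

Solve f'(x) = 0:
  f'(x) = (36 - 6*x)·exp(-3*(x - 6)^2) and exp(-3*(x - 6)^2) > 0 for every x, so f'(x) = 0 ⇔ 36 - 6*x = 0.
  Factor: 36 - 6*x = -6*(x - 6) = 0.
  ⇒ x = 6

f''(x) = 6*(6*(x - 6)^2 - 1)*exp(-3*(x - 6)^2)
Second-derivative test at each critical point:
  f''(6) = -6 < 0 → local maximum

Critical points: x = 6 (local maximum)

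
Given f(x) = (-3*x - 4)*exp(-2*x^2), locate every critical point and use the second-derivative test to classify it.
f'(x) = (4*x*(3*x + 4) - 3)*exp(-2*x^2)

Solve f'(x) = 0:
  f'(x) = (12*x^2 + 16*x - 3)·exp(-2*x^2) and exp(-2*x^2) > 0 for every x, so f'(x) = 0 ⇔ 12*x^2 + 16*x - 3 = 0.
  Factor: 12*x^2 + 16*x - 3 = (2*x + 3)*(6*x - 1) = 0.
  ⇒ x = -3/2, 1/6

f''(x) = 4*(-12*x^3 - 16*x^2 + 9*x + 4)*exp(-2*x^2)
Second-derivative test at each critical point:
  f''(-3/2) = -0.2222 < 0 → local maximum
  f''(1/6) = 18.9192 > 0 → local minimum

Critical points: x = -3/2 (local maximum); x = 1/6 (local minimum)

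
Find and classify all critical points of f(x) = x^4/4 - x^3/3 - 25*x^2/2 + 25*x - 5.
f'(x) = x^3 - x^2 - 25*x + 25

Solve f'(x) = 0:
  Factor: x^3 - x^2 - 25*x + 25 = (x - 5)*(x - 1)*(x + 5) = 0.
  ⇒ x = -5, 1, 5

f''(x) = 3*x^2 - 2*x - 25
Second-derivative test at each critical point:
  f''(-5) = 60 > 0 → local minimum
  f''(1) = -24 < 0 → local maximum
  f''(5) = 40 > 0 → local minimum

Critical points: x = -5 (local minimum); x = 1 (local maximum); x = 5 (local minimum)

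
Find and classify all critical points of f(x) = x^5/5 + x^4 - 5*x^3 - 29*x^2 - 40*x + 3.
f'(x) = x^4 + 4*x^3 - 15*x^2 - 58*x - 40

Solve f'(x) = 0:
  Factor: x^4 + 4*x^3 - 15*x^2 - 58*x - 40 = (x - 4)*(x + 1)*(x + 2)*(x + 5) = 0.
  ⇒ x = -5, -2, -1, 4

f''(x) = 4*x^3 + 12*x^2 - 30*x - 58
Second-derivative test at each critical point:
  f''(-5) = -108 < 0 → local maximum
  f''(-2) = 18 > 0 → local minimum
  f''(-1) = -20 < 0 → local maximum
  f''(4) = 270 > 0 → local minimum

Critical points: x = -5 (local maximum); x = -2 (local minimum); x = -1 (local maximum); x = 4 (local minimum)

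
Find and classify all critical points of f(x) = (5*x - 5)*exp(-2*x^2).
f'(x) = 5*(-4*x*(x - 1) + 1)*exp(-2*x^2)

Solve f'(x) = 0:
  f'(x) = (-20*x^2 + 20*x + 5)·exp(-2*x^2) and exp(-2*x^2) > 0 for every x, so f'(x) = 0 ⇔ -20*x^2 + 20*x + 5 = 0.
  Factor: -20*x^2 + 20*x + 5 = -5*(4*x^2 - 4*x - 1); 4*x^2 - 4*x - 1 = 0 has no rational roots; quadratic formula: x = (4 ± √32)/8.
  ⇒ x = 1/2 - sqrt(2)/2 ≈ -0.2071, 1/2 + sqrt(2)/2 ≈ 1.2071

f''(x) = 20*(4*x^2*(x - 1) - 3*x + 1)*exp(-2*x^2)
Second-derivative test at each critical point:
  f''(-0.2071) = 25.9590 > 0 → local minimum
  f''(1.2071) = -1.5343 < 0 → local maximum

Critical points: x = 1/2 - sqrt(2)/2 ≈ -0.2071 (local minimum); x = 1/2 + sqrt(2)/2 ≈ 1.2071 (local maximum)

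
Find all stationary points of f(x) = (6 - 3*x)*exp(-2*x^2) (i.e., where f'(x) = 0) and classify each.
f'(x) = 3*(4*x*(x - 2) - 1)*exp(-2*x^2)

Solve f'(x) = 0:
  f'(x) = (12*x^2 - 24*x - 3)·exp(-2*x^2) and exp(-2*x^2) > 0 for every x, so f'(x) = 0 ⇔ 12*x^2 - 24*x - 3 = 0.
  Factor: 12*x^2 - 24*x - 3 = 3*(4*x^2 - 8*x - 1); 4*x^2 - 8*x - 1 = 0 has no rational roots; quadratic formula: x = (8 ± √80)/8.
  ⇒ x = 1 - sqrt(5)/2 ≈ -0.1180, 1 + sqrt(5)/2 ≈ 2.1180

f''(x) = 12*(4*x^2*(2 - x) + 3*x - 2)*exp(-2*x^2)
Second-derivative test at each critical point:
  f''(-0.1180) = -26.0955 < 0 → local maximum
  f''(2.1180) = 0.0034 > 0 → local minimum

Critical points: x = 1 - sqrt(5)/2 ≈ -0.1180 (local maximum); x = 1 + sqrt(5)/2 ≈ 2.1180 (local minimum)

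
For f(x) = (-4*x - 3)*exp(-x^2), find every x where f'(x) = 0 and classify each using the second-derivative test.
f'(x) = 2*(x*(4*x + 3) - 2)*exp(-x^2)

Solve f'(x) = 0:
  f'(x) = (8*x^2 + 6*x - 4)·exp(-x^2) and exp(-x^2) > 0 for every x, so f'(x) = 0 ⇔ 8*x^2 + 6*x - 4 = 0.
  Factor: 8*x^2 + 6*x - 4 = 2*(4*x^2 + 3*x - 2); 4*x^2 + 3*x - 2 = 0 has no rational roots; quadratic formula: x = (-3 ± √41)/8.
  ⇒ x = -sqrt(41)/8 - 3/8 ≈ -1.1754, -3/8 + sqrt(41)/8 ≈ 0.4254

f''(x) = 2*(-8*x^3 - 6*x^2 + 12*x + 3)*exp(-x^2)
Second-derivative test at each critical point:
  f''(-1.1754) = -3.2168 < 0 → local maximum
  f''(0.4254) = 10.6864 > 0 → local minimum

Critical points: x = -sqrt(41)/8 - 3/8 ≈ -1.1754 (local maximum); x = -3/8 + sqrt(41)/8 ≈ 0.4254 (local minimum)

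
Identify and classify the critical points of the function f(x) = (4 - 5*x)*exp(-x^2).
f'(x) = (2*x*(5*x - 4) - 5)*exp(-x^2)

Solve f'(x) = 0:
  f'(x) = (10*x^2 - 8*x - 5)·exp(-x^2) and exp(-x^2) > 0 for every x, so f'(x) = 0 ⇔ 10*x^2 - 8*x - 5 = 0.
  10*x^2 - 8*x - 5 = 0 has no rational roots; quadratic formula: x = (8 ± √264)/20.
  ⇒ x = 2/5 - sqrt(66)/10 ≈ -0.4124, 2/5 + sqrt(66)/10 ≈ 1.2124

f''(x) = 2*(2*x^2*(4 - 5*x) + 15*x - 4)*exp(-x^2)
Second-derivative test at each critical point:
  f''(-0.4124) = -13.7069 < 0 → local maximum
  f''(1.2124) = 3.7361 > 0 → local minimum

Critical points: x = 2/5 - sqrt(66)/10 ≈ -0.4124 (local maximum); x = 2/5 + sqrt(66)/10 ≈ 1.2124 (local minimum)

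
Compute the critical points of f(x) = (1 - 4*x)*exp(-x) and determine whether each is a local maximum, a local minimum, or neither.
f'(x) = (4*x - 5)*exp(-x)

Solve f'(x) = 0:
  f'(x) = (4*x - 5)·exp(-x) and exp(-x) > 0 for every x, so f'(x) = 0 ⇔ 4*x - 5 = 0.
  4*x - 5 = 0.
  ⇒ x = 5/4

f''(x) = (9 - 4*x)*exp(-x)
Second-derivative test at each critical point:
  f''(5/4) = 1.1460 > 0 → local minimum

Critical points: x = 5/4 (local minimum)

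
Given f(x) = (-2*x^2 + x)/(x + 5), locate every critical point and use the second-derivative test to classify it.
f'(x) = (-2*x^2 - 20*x + 5)/(x^2 + 10*x + 25)

Solve f'(x) = 0:
  f'(x) = -(2*x^2 + 20*x - 5)/(x + 5)^2; the denominator is positive wherever f is defined, so f'(x) = 0 ⇔ -2*x^2 - 20*x + 5 = 0.
  2*x^2 + 20*x - 5 = 0 has no rational roots; quadratic formula: x = (-20 ± √440)/4.
  ⇒ x = -sqrt(110)/2 - 5 ≈ -10.2440, -5 + sqrt(110)/2 ≈ 0.2440

f''(x) = -110/(x^3 + 15*x^2 + 75*x + 125)
Second-derivative test at each critical point:
  f''(-10.2440) = 0.7628 > 0 → local minimum
  f''(0.2440) = -0.7628 < 0 → local maximum

Critical points: x = -sqrt(110)/2 - 5 ≈ -10.2440 (local minimum); x = -5 + sqrt(110)/2 ≈ 0.2440 (local maximum)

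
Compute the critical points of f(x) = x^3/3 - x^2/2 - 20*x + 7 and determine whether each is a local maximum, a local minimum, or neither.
f'(x) = x^2 - x - 20

Solve f'(x) = 0:
  Factor: x^2 - x - 20 = (x - 5)*(x + 4) = 0.
  ⇒ x = -4, 5

f''(x) = 2*x - 1
Second-derivative test at each critical point:
  f''(-4) = -9 < 0 → local maximum
  f''(5) = 9 > 0 → local minimum

Critical points: x = -4 (local maximum); x = 5 (local minimum)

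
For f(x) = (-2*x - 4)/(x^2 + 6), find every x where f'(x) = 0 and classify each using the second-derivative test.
f'(x) = 2*(-x^2 + 2*x*(x + 2) - 6)/(x^2 + 6)^2

Solve f'(x) = 0:
  f'(x) = 2*(x^2 + 4*x - 6)/(x^2 + 6)^2; the denominator is positive wherever f is defined, so f'(x) = 0 ⇔ 2*x^2 + 8*x - 12 = 0.
  Factor: 2*x^2 + 8*x - 12 = 2*(x^2 + 4*x - 6); x^2 + 4*x - 6 = 0 has no rational roots; quadratic formula: x = (-4 ± √40)/2.
  ⇒ x = -sqrt(10) - 2 ≈ -5.1623, -2 + sqrt(10) ≈ 1.1623

f''(x) = 4*(-4*x^2*(x + 2) + (3*x + 2)*(x^2 + 6))/(x^2 + 6)^3
Second-derivative test at each critical point:
  f''(-5.1623) = -0.0119 < 0 → local maximum
  f''(1.1623) = 0.2341 > 0 → local minimum

Critical points: x = -sqrt(10) - 2 ≈ -5.1623 (local maximum); x = -2 + sqrt(10) ≈ 1.1623 (local minimum)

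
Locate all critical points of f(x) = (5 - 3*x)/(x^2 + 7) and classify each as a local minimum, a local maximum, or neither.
f'(x) = (3*x^2 - 10*x - 21)/(x^4 + 14*x^2 + 49)

Solve f'(x) = 0:
  f'(x) = (3*x^2 - 10*x - 21)/(x^2 + 7)^2; the denominator is positive wherever f is defined, so f'(x) = 0 ⇔ 3*x^2 - 10*x - 21 = 0.
  3*x^2 - 10*x - 21 = 0 has no rational roots; quadratic formula: x = (10 ± √352)/6.
  ⇒ x = 5/3 - 2*sqrt(22)/3 ≈ -1.4603, 5/3 + 2*sqrt(22)/3 ≈ 4.7936

f''(x) = 2*(4*x^2*(5 - 3*x) + (9*x - 5)*(x^2 + 7))/(x^2 + 7)^3
Second-derivative test at each critical point:
  f''(-1.4603) = -0.2250 < 0 → local maximum
  f''(4.7936) = 0.0209 > 0 → local minimum

Critical points: x = 5/3 - 2*sqrt(22)/3 ≈ -1.4603 (local maximum); x = 5/3 + 2*sqrt(22)/3 ≈ 4.7936 (local minimum)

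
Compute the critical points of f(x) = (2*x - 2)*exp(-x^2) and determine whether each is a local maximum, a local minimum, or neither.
f'(x) = 2*(-2*x*(x - 1) + 1)*exp(-x^2)

Solve f'(x) = 0:
  f'(x) = (-4*x^2 + 4*x + 2)·exp(-x^2) and exp(-x^2) > 0 for every x, so f'(x) = 0 ⇔ -4*x^2 + 4*x + 2 = 0.
  Factor: -4*x^2 + 4*x + 2 = -2*(2*x^2 - 2*x - 1); 2*x^2 - 2*x - 1 = 0 has no rational roots; quadratic formula: x = (2 ± √12)/4.
  ⇒ x = 1/2 - sqrt(3)/2 ≈ -0.3660, 1/2 + sqrt(3)/2 ≈ 1.3660

f''(x) = 4*(2*x^2*(x - 1) - 3*x + 1)*exp(-x^2)
Second-derivative test at each critical point:
  f''(-0.3660) = 6.0595 > 0 → local minimum
  f''(1.3660) = -1.0721 < 0 → local maximum

Critical points: x = 1/2 - sqrt(3)/2 ≈ -0.3660 (local minimum); x = 1/2 + sqrt(3)/2 ≈ 1.3660 (local maximum)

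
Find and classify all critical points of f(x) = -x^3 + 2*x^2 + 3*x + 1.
f'(x) = -3*x^2 + 4*x + 3

Solve f'(x) = 0:
  3*x^2 - 4*x - 3 = 0 has no rational roots; quadratic formula: x = (4 ± √52)/6.
  ⇒ x = 2/3 - sqrt(13)/3 ≈ -0.5352, 2/3 + sqrt(13)/3 ≈ 1.8685

f''(x) = 4 - 6*x
Second-derivative test at each critical point:
  f''(-0.5352) = 7.2111 > 0 → local minimum
  f''(1.8685) = -7.2111 < 0 → local maximum

Critical points: x = 2/3 - sqrt(13)/3 ≈ -0.5352 (local minimum); x = 2/3 + sqrt(13)/3 ≈ 1.8685 (local maximum)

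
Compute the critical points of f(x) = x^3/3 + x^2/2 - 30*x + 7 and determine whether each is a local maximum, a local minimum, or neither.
f'(x) = x^2 + x - 30

Solve f'(x) = 0:
  Factor: x^2 + x - 30 = (x - 5)*(x + 6) = 0.
  ⇒ x = -6, 5

f''(x) = 2*x + 1
Second-derivative test at each critical point:
  f''(-6) = -11 < 0 → local maximum
  f''(5) = 11 > 0 → local minimum

Critical points: x = -6 (local maximum); x = 5 (local minimum)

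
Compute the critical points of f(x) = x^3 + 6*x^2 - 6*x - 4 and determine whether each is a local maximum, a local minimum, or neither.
f'(x) = 3*x^2 + 12*x - 6

Solve f'(x) = 0:
  Factor: 3*x^2 + 12*x - 6 = 3*(x^2 + 4*x - 2); x^2 + 4*x - 2 = 0 has no rational roots; quadratic formula: x = (-4 ± √24)/2.
  ⇒ x = -sqrt(6) - 2 ≈ -4.4495, -2 + sqrt(6) ≈ 0.4495

f''(x) = 6*x + 12
Second-derivative test at each critical point:
  f''(-4.4495) = -14.6969 < 0 → local maximum
  f''(0.4495) = 14.6969 > 0 → local minimum

Critical points: x = -sqrt(6) - 2 ≈ -4.4495 (local maximum); x = -2 + sqrt(6) ≈ 0.4495 (local minimum)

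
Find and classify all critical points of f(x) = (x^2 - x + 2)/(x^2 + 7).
f'(x) = (x^2 + 10*x - 7)/(x^4 + 14*x^2 + 49)

Solve f'(x) = 0:
  f'(x) = (x^2 + 10*x - 7)/(x^2 + 7)^2; the denominator is positive wherever f is defined, so f'(x) = 0 ⇔ x^2 + 10*x - 7 = 0.
  x^2 + 10*x - 7 = 0 has no rational roots; quadratic formula: x = (-10 ± √128)/2.
  ⇒ x = -4*sqrt(2) - 5 ≈ -10.6569, -5 + 4*sqrt(2) ≈ 0.6569

f''(x) = 2*(-x^3 - 15*x^2 + 21*x + 35)/(x^6 + 21*x^4 + 147*x^2 + 343)
Second-derivative test at each critical point:
  f''(-10.6569) = -0.0008 < 0 → local maximum
  f''(0.6569) = 0.2049 > 0 → local minimum

Critical points: x = -4*sqrt(2) - 5 ≈ -10.6569 (local maximum); x = -5 + 4*sqrt(2) ≈ 0.6569 (local minimum)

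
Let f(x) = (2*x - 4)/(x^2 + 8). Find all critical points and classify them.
f'(x) = 2*(x^2 - 2*x*(x - 2) + 8)/(x^2 + 8)^2

Solve f'(x) = 0:
  f'(x) = -2*(x^2 - 4*x - 8)/(x^2 + 8)^2; the denominator is positive wherever f is defined, so f'(x) = 0 ⇔ -2*x^2 + 8*x + 16 = 0.
  Factor: -2*x^2 + 8*x + 16 = -2*(x^2 - 4*x - 8); x^2 - 4*x - 8 = 0 has no rational roots; quadratic formula: x = (4 ± √48)/2.
  ⇒ x = 2 - 2*sqrt(3) ≈ -1.4641, 2 + 2*sqrt(3) ≈ 5.4641

f''(x) = 4*(4*x^2*(x - 2) + (2 - 3*x)*(x^2 + 8))/(x^2 + 8)^3
Second-derivative test at each critical point:
  f''(-1.4641) = 0.1347 > 0 → local minimum
  f''(5.4641) = -0.0097 < 0 → local maximum

Critical points: x = 2 - 2*sqrt(3) ≈ -1.4641 (local minimum); x = 2 + 2*sqrt(3) ≈ 5.4641 (local maximum)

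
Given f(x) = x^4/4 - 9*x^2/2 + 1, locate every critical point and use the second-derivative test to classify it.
f'(x) = x*(x^2 - 9)

Solve f'(x) = 0:
  Factor: x^3 - 9*x = x*(x - 3)*(x + 3) = 0.
  ⇒ x = -3, 0, 3

f''(x) = 3*x^2 - 9
Second-derivative test at each critical point:
  f''(-3) = 18 > 0 → local minimum
  f''(0) = -9 < 0 → local maximum
  f''(3) = 18 > 0 → local minimum

Critical points: x = -3 (local minimum); x = 0 (local maximum); x = 3 (local minimum)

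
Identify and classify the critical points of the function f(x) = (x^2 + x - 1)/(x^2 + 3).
f'(x) = (-x^2 + 8*x + 3)/(x^4 + 6*x^2 + 9)

Solve f'(x) = 0:
  f'(x) = -(x^2 - 8*x - 3)/(x^2 + 3)^2; the denominator is positive wherever f is defined, so f'(x) = 0 ⇔ -x^2 + 8*x + 3 = 0.
  x^2 - 8*x - 3 = 0 has no rational roots; quadratic formula: x = (8 ± √76)/2.
  ⇒ x = 4 - sqrt(19) ≈ -0.3589, 4 + sqrt(19) ≈ 8.3589

f''(x) = 2*(x^3 - 12*x^2 - 9*x + 12)/(x^6 + 9*x^4 + 27*x^2 + 27)
Second-derivative test at each critical point:
  f''(-0.3589) = 0.8905 > 0 → local minimum
  f''(8.3589) = -0.0016 < 0 → local maximum

Critical points: x = 4 - sqrt(19) ≈ -0.3589 (local minimum); x = 4 + sqrt(19) ≈ 8.3589 (local maximum)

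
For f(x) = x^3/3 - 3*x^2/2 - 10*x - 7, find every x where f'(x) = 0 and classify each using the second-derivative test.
f'(x) = x^2 - 3*x - 10

Solve f'(x) = 0:
  Factor: x^2 - 3*x - 10 = (x - 5)*(x + 2) = 0.
  ⇒ x = -2, 5

f''(x) = 2*x - 3
Second-derivative test at each critical point:
  f''(-2) = -7 < 0 → local maximum
  f''(5) = 7 > 0 → local minimum

Critical points: x = -2 (local maximum); x = 5 (local minimum)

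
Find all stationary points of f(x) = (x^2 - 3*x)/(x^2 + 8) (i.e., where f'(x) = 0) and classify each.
f'(x) = (3*x^2 + 16*x - 24)/(x^4 + 16*x^2 + 64)

Solve f'(x) = 0:
  f'(x) = (3*x^2 + 16*x - 24)/(x^2 + 8)^2; the denominator is positive wherever f is defined, so f'(x) = 0 ⇔ 3*x^2 + 16*x - 24 = 0.
  3*x^2 + 16*x - 24 = 0 has no rational roots; quadratic formula: x = (-16 ± √544)/6.
  ⇒ x = -2*sqrt(34)/3 - 8/3 ≈ -6.5540, -8/3 + 2*sqrt(34)/3 ≈ 1.2206

f''(x) = 2*(-3*x^3 - 24*x^2 + 72*x + 64)/(x^6 + 24*x^4 + 192*x^2 + 512)
Second-derivative test at each critical point:
  f''(-6.5540) = -0.0090 < 0 → local maximum
  f''(1.2206) = 0.2590 > 0 → local minimum

Critical points: x = -2*sqrt(34)/3 - 8/3 ≈ -6.5540 (local maximum); x = -8/3 + 2*sqrt(34)/3 ≈ 1.2206 (local minimum)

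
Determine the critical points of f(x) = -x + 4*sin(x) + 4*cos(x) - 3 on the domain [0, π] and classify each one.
f'(x) = 4*sqrt(2)*cos(x + pi/4) - 1

Solve f'(x) = 0 on [0, π]:
  f'(x) = 0 ⇔ -4*sin(x) + 4*cos(x) = 1. Write the left side as R·cos(x + φ) with R = √(4² + 4²) = 4*sqrt(2), cos φ = sqrt(2)/2, sin φ = sqrt(2)/2; then cos(x + φ) = sqrt(2)/8. Solve for x and keep the solutions lying in [0, π].
  ⇒ x = atan((-1 + sqrt(31))/(1 + sqrt(31))) ≈ 0.6077

f''(x) = -4*sqrt(2)*sin(x + pi/4)
Second-derivative test at each critical point:
  f''(0.6077) = -5.5678 < 0 → local maximum

Critical points: x = atan((-1 + sqrt(31))/(1 + sqrt(31))) ≈ 0.6077 (local maximum)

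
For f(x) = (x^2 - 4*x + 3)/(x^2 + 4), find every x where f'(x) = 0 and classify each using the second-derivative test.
f'(x) = 2*(2*x^2 + x - 8)/(x^4 + 8*x^2 + 16)

Solve f'(x) = 0:
  f'(x) = 2*(2*x^2 + x - 8)/(x^2 + 4)^2; the denominator is positive wherever f is defined, so f'(x) = 0 ⇔ 4*x^2 + 2*x - 16 = 0.
  Factor: 4*x^2 + 2*x - 16 = 2*(2*x^2 + x - 8); 2*x^2 + x - 8 = 0 has no rational roots; quadratic formula: x = (-1 ± √65)/4.
  ⇒ x = -sqrt(65)/4 - 1/4 ≈ -2.2656, -1/4 + sqrt(65)/4 ≈ 1.7656

f''(x) = 2*(-4*x^3 - 3*x^2 + 48*x + 4)/(x^6 + 12*x^4 + 48*x^2 + 64)
Second-derivative test at each critical point:
  f''(-2.2656) = -0.1933 < 0 → local maximum
  f''(1.7656) = 0.3183 > 0 → local minimum

Critical points: x = -sqrt(65)/4 - 1/4 ≈ -2.2656 (local maximum); x = -1/4 + sqrt(65)/4 ≈ 1.7656 (local minimum)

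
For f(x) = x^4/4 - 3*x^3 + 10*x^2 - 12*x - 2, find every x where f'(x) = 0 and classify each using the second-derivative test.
f'(x) = x^3 - 9*x^2 + 20*x - 12

Solve f'(x) = 0:
  Factor: x^3 - 9*x^2 + 20*x - 12 = (x - 6)*(x - 2)*(x - 1) = 0.
  ⇒ x = 1, 2, 6

f''(x) = 3*x^2 - 18*x + 20
Second-derivative test at each critical point:
  f''(1) = 5 > 0 → local minimum
  f''(2) = -4 < 0 → local maximum
  f''(6) = 20 > 0 → local minimum

Critical points: x = 1 (local minimum); x = 2 (local maximum); x = 6 (local minimum)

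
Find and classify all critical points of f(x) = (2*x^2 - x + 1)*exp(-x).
f'(x) = (-2*x^2 + 5*x - 2)*exp(-x)

Solve f'(x) = 0:
  f'(x) = (-2*x^2 + 5*x - 2)·exp(-x) and exp(-x) > 0 for every x, so f'(x) = 0 ⇔ -2*x^2 + 5*x - 2 = 0.
  Factor: -2*x^2 + 5*x - 2 = -(x - 2)*(2*x - 1) = 0.
  ⇒ x = 1/2, 2

f''(x) = (2*x^2 - 9*x + 7)*exp(-x)
Second-derivative test at each critical point:
  f''(1/2) = 1.8196 > 0 → local minimum
  f''(2) = -0.4060 < 0 → local maximum

Critical points: x = 1/2 (local minimum); x = 2 (local maximum)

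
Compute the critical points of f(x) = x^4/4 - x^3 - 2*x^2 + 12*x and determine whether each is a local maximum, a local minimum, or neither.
f'(x) = x^3 - 3*x^2 - 4*x + 12

Solve f'(x) = 0:
  Factor: x^3 - 3*x^2 - 4*x + 12 = (x - 3)*(x - 2)*(x + 2) = 0.
  ⇒ x = -2, 2, 3

f''(x) = 3*x^2 - 6*x - 4
Second-derivative test at each critical point:
  f''(-2) = 20 > 0 → local minimum
  f''(2) = -4 < 0 → local maximum
  f''(3) = 5 > 0 → local minimum

Critical points: x = -2 (local minimum); x = 2 (local maximum); x = 3 (local minimum)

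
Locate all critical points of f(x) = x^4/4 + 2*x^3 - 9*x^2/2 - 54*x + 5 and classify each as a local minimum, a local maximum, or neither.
f'(x) = x^3 + 6*x^2 - 9*x - 54

Solve f'(x) = 0:
  Factor: x^3 + 6*x^2 - 9*x - 54 = (x - 3)*(x + 3)*(x + 6) = 0.
  ⇒ x = -6, -3, 3

f''(x) = 3*x^2 + 12*x - 9
Second-derivative test at each critical point:
  f''(-6) = 27 > 0 → local minimum
  f''(-3) = -18 < 0 → local maximum
  f''(3) = 54 > 0 → local minimum

Critical points: x = -6 (local minimum); x = -3 (local maximum); x = 3 (local minimum)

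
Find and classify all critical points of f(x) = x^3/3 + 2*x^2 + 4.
f'(x) = x*(x + 4)

Solve f'(x) = 0:
  Factor: x^2 + 4*x = x*(x + 4) = 0.
  ⇒ x = -4, 0

f''(x) = 2*x + 4
Second-derivative test at each critical point:
  f''(-4) = -4 < 0 → local maximum
  f''(0) = 4 > 0 → local minimum

Critical points: x = -4 (local maximum); x = 0 (local minimum)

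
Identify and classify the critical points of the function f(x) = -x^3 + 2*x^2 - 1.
f'(x) = x*(4 - 3*x)

Solve f'(x) = 0:
  Factor: -3*x^2 + 4*x = -x*(3*x - 4) = 0.
  ⇒ x = 0, 4/3

f''(x) = 4 - 6*x
Second-derivative test at each critical point:
  f''(0) = 4 > 0 → local minimum
  f''(4/3) = -4 < 0 → local maximum

Critical points: x = 0 (local minimum); x = 4/3 (local maximum)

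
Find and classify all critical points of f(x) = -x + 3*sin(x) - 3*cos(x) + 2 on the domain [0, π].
f'(x) = 3*sqrt(2)*sin(x + pi/4) - 1

Solve f'(x) = 0 on [0, π]:
  f'(x) = 0 ⇔ 3*sin(x) + 3*cos(x) = 1. Write the left side as R·cos(x + φ) with R = √(3² + (-3)²) = 3*sqrt(2), cos φ = sqrt(2)/2, sin φ = -sqrt(2)/2; then cos(x + φ) = sqrt(2)/6. Solve for x and keep the solutions lying in [0, π].
  ⇒ x = atan((1 + sqrt(17))/(1 - sqrt(17))) + pi ≈ 2.1183

f''(x) = 3*sqrt(2)*cos(x + pi/4)
Second-derivative test at each critical point:
  f''(2.1183) = -4.1231 < 0 → local maximum

Critical points: x = atan((1 + sqrt(17))/(1 - sqrt(17))) + pi ≈ 2.1183 (local maximum)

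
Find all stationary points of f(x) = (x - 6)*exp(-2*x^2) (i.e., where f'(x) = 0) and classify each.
f'(x) = (-4*x*(x - 6) + 1)*exp(-2*x^2)

Solve f'(x) = 0:
  f'(x) = (-4*x^2 + 24*x + 1)·exp(-2*x^2) and exp(-2*x^2) > 0 for every x, so f'(x) = 0 ⇔ -4*x^2 + 24*x + 1 = 0.
  4*x^2 - 24*x - 1 = 0 has no rational roots; quadratic formula: x = (24 ± √592)/8.
  ⇒ x = 3 - sqrt(37)/2 ≈ -0.0414, 3 + sqrt(37)/2 ≈ 6.0414

f''(x) = 4*(4*x^2*(x - 6) - 3*x + 6)*exp(-2*x^2)
Second-derivative test at each critical point:
  f''(-0.0414) = 24.2479 > 0 → local minimum
  f''(6.0414) = -4.832e-31 < 0 → local maximum

Critical points: x = 3 - sqrt(37)/2 ≈ -0.0414 (local minimum); x = 3 + sqrt(37)/2 ≈ 6.0414 (local maximum)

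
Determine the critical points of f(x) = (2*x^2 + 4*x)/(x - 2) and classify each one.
f'(x) = 2*(x^2 - 4*x - 4)/(x^2 - 4*x + 4)

Solve f'(x) = 0:
  f'(x) = 2*(x^2 - 4*x - 4)/(x - 2)^2; the denominator is positive wherever f is defined, so f'(x) = 0 ⇔ 2*x^2 - 8*x - 8 = 0.
  Factor: 2*x^2 - 8*x - 8 = 2*(x^2 - 4*x - 4); x^2 - 4*x - 4 = 0 has no rational roots; quadratic formula: x = (4 ± √32)/2.
  ⇒ x = 2 - 2*sqrt(2) ≈ -0.8284, 2 + 2*sqrt(2) ≈ 4.8284

f''(x) = 32/(x^3 - 6*x^2 + 12*x - 8)
Second-derivative test at each critical point:
  f''(-0.8284) = -1.4142 < 0 → local maximum
  f''(4.8284) = 1.4142 > 0 → local minimum

Critical points: x = 2 - 2*sqrt(2) ≈ -0.8284 (local maximum); x = 2 + 2*sqrt(2) ≈ 4.8284 (local minimum)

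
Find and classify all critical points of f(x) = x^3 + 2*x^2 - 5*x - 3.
f'(x) = 3*x^2 + 4*x - 5

Solve f'(x) = 0:
  3*x^2 + 4*x - 5 = 0 has no rational roots; quadratic formula: x = (-4 ± √76)/6.
  ⇒ x = -sqrt(19)/3 - 2/3 ≈ -2.1196, -2/3 + sqrt(19)/3 ≈ 0.7863

f''(x) = 6*x + 4
Second-derivative test at each critical point:
  f''(-2.1196) = -8.7178 < 0 → local maximum
  f''(0.7863) = 8.7178 > 0 → local minimum

Critical points: x = -sqrt(19)/3 - 2/3 ≈ -2.1196 (local maximum); x = -2/3 + sqrt(19)/3 ≈ 0.7863 (local minimum)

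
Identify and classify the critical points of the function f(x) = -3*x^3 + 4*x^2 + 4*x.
f'(x) = -9*x^2 + 8*x + 4

Solve f'(x) = 0:
  9*x^2 - 8*x - 4 = 0 has no rational roots; quadratic formula: x = (8 ± √208)/18.
  ⇒ x = 4/9 - 2*sqrt(13)/9 ≈ -0.3568, 4/9 + 2*sqrt(13)/9 ≈ 1.2457

f''(x) = 8 - 18*x
Second-derivative test at each critical point:
  f''(-0.3568) = 14.4222 > 0 → local minimum
  f''(1.2457) = -14.4222 < 0 → local maximum

Critical points: x = 4/9 - 2*sqrt(13)/9 ≈ -0.3568 (local minimum); x = 4/9 + 2*sqrt(13)/9 ≈ 1.2457 (local maximum)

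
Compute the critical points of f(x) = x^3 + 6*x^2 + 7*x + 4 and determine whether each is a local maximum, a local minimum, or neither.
f'(x) = 3*x^2 + 12*x + 7

Solve f'(x) = 0:
  3*x^2 + 12*x + 7 = 0 has no rational roots; quadratic formula: x = (-12 ± √60)/6.
  ⇒ x = -2 - sqrt(15)/3 ≈ -3.2910, -2 + sqrt(15)/3 ≈ -0.7090

f''(x) = 6*x + 12
Second-derivative test at each critical point:
  f''(-3.2910) = -7.7460 < 0 → local maximum
  f''(-0.7090) = 7.7460 > 0 → local minimum

Critical points: x = -2 - sqrt(15)/3 ≈ -3.2910 (local maximum); x = -2 + sqrt(15)/3 ≈ -0.7090 (local minimum)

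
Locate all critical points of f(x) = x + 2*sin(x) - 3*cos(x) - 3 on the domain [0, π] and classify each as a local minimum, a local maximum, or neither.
f'(x) = 3*sin(x) + 2*cos(x) + 1

Solve f'(x) = 0 on [0, π]:
  f'(x) = 0 ⇔ 3*sin(x) + 2*cos(x) = -1. Write the left side as R·cos(x + φ) with R = √(2² + (-3)²) = sqrt(13), cos φ = 2*sqrt(13)/13, sin φ = -3*sqrt(13)/13; then cos(x + φ) = -sqrt(13)/13. Solve for x and keep the solutions lying in [0, π].
  ⇒ x = atan((-3 + 4*sqrt(3))/(-6*sqrt(3) - 2)) + pi ≈ 2.8346

f''(x) = -2*sin(x) + 3*cos(x)
Second-derivative test at each critical point:
  f''(2.8346) = -3.4641 < 0 → local maximum

Critical points: x = atan((-3 + 4*sqrt(3))/(-6*sqrt(3) - 2)) + pi ≈ 2.8346 (local maximum)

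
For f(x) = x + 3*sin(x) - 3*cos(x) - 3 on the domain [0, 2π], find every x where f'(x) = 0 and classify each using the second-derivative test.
f'(x) = 3*sqrt(2)*sin(x + pi/4) + 1

Solve f'(x) = 0 on [0, 2π]:
  f'(x) = 0 ⇔ 3*sin(x) + 3*cos(x) = -1. Write the left side as R·cos(x + φ) with R = √(3² + (-3)²) = 3*sqrt(2), cos φ = sqrt(2)/2, sin φ = -sqrt(2)/2; then cos(x + φ) = -sqrt(2)/6. Solve for x and keep the solutions lying in [0, 2π].
  ⇒ x = atan((-1 + sqrt(17))/(-sqrt(17) - 1)) + pi ≈ 2.5941, atan((-sqrt(17) - 1)/(-1 + sqrt(17))) + 2*pi ≈ 5.2598

f''(x) = 3*sqrt(2)*cos(x + pi/4)
Second-derivative test at each critical point:
  f''(2.5941) = -4.1231 < 0 → local maximum
  f''(5.2598) = 4.1231 > 0 → local minimum

Critical points: x = atan((-1 + sqrt(17))/(-sqrt(17) - 1)) + pi ≈ 2.5941 (local maximum); x = atan((-sqrt(17) - 1)/(-1 + sqrt(17))) + 2*pi ≈ 5.2598 (local minimum)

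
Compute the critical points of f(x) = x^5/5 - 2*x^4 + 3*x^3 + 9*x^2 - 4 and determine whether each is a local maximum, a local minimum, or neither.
f'(x) = x*(x^3 - 8*x^2 + 9*x + 18)

Solve f'(x) = 0:
  Factor: x^4 - 8*x^3 + 9*x^2 + 18*x = x*(x - 6)*(x - 3)*(x + 1) = 0.
  ⇒ x = -1, 0, 3, 6

f''(x) = 4*x^3 - 24*x^2 + 18*x + 18
Second-derivative test at each critical point:
  f''(-1) = -28 < 0 → local maximum
  f''(0) = 18 > 0 → local minimum
  f''(3) = -36 < 0 → local maximum
  f''(6) = 126 > 0 → local minimum

Critical points: x = -1 (local maximum); x = 0 (local minimum); x = 3 (local maximum); x = 6 (local minimum)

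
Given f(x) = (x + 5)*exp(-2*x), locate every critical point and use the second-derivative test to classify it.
f'(x) = (-2*x - 9)*exp(-2*x)

Solve f'(x) = 0:
  f'(x) = (-2*x - 9)·exp(-2*x) and exp(-2*x) > 0 for every x, so f'(x) = 0 ⇔ -2*x - 9 = 0.
  -2*x - 9 = 0.
  ⇒ x = -9/2

f''(x) = 4*(x + 4)*exp(-2*x)
Second-derivative test at each critical point:
  f''(-9/2) = -16206.1679 < 0 → local maximum

Critical points: x = -9/2 (local maximum)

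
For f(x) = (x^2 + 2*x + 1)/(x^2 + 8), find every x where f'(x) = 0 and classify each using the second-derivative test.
f'(x) = 2*(-x^2 + 7*x + 8)/(x^4 + 16*x^2 + 64)

Solve f'(x) = 0:
  f'(x) = -2*(x - 8)*(x + 1)/(x^2 + 8)^2; the denominator is positive wherever f is defined, so f'(x) = 0 ⇔ -2*x^2 + 14*x + 16 = 0.
  Factor: -2*x^2 + 14*x + 16 = -2*(x - 8)*(x + 1) = 0.
  ⇒ x = -1, 8

f''(x) = 2*(2*x^3 - 21*x^2 - 48*x + 56)/(x^6 + 24*x^4 + 192*x^2 + 512)
Second-derivative test at each critical point:
  f''(-1) = 2/9 > 0 → local minimum
  f''(8) = -1/288 < 0 → local maximum

Critical points: x = -1 (local minimum); x = 8 (local maximum)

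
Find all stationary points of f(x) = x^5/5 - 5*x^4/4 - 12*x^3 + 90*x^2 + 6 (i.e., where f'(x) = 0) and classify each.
f'(x) = x*(x^3 - 5*x^2 - 36*x + 180)

Solve f'(x) = 0:
  Factor: x^4 - 5*x^3 - 36*x^2 + 180*x = x*(x - 6)*(x - 5)*(x + 6) = 0.
  ⇒ x = -6, 0, 5, 6

f''(x) = 4*x^3 - 15*x^2 - 72*x + 180
Second-derivative test at each critical point:
  f''(-6) = -792 < 0 → local maximum
  f''(0) = 180 > 0 → local minimum
  f''(5) = -55 < 0 → local maximum
  f''(6) = 72 > 0 → local minimum

Critical points: x = -6 (local maximum); x = 0 (local minimum); x = 5 (local maximum); x = 6 (local minimum)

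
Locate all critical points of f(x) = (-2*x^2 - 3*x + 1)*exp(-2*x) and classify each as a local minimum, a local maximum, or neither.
f'(x) = (4*x^2 + 2*x - 5)*exp(-2*x)

Solve f'(x) = 0:
  f'(x) = (4*x^2 + 2*x - 5)·exp(-2*x) and exp(-2*x) > 0 for every x, so f'(x) = 0 ⇔ 4*x^2 + 2*x - 5 = 0.
  4*x^2 + 2*x - 5 = 0 has no rational roots; quadratic formula: x = (-2 ± √84)/8.
  ⇒ x = -sqrt(21)/4 - 1/4 ≈ -1.3956, -1/4 + sqrt(21)/4 ≈ 0.8956

f''(x) = 4*(-2*x^2 + x + 3)*exp(-2*x)
Second-derivative test at each critical point:
  f''(-1.3956) = -149.4103 < 0 → local maximum
  f''(0.8956) = 1.5282 > 0 → local minimum

Critical points: x = -sqrt(21)/4 - 1/4 ≈ -1.3956 (local maximum); x = -1/4 + sqrt(21)/4 ≈ 0.8956 (local minimum)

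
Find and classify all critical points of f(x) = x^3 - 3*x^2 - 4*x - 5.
f'(x) = 3*x^2 - 6*x - 4

Solve f'(x) = 0:
  3*x^2 - 6*x - 4 = 0 has no rational roots; quadratic formula: x = (6 ± √84)/6.
  ⇒ x = 1 - sqrt(21)/3 ≈ -0.5275, 1 + sqrt(21)/3 ≈ 2.5275

f''(x) = 6*x - 6
Second-derivative test at each critical point:
  f''(-0.5275) = -9.1652 < 0 → local maximum
  f''(2.5275) = 9.1652 > 0 → local minimum

Critical points: x = 1 - sqrt(21)/3 ≈ -0.5275 (local maximum); x = 1 + sqrt(21)/3 ≈ 2.5275 (local minimum)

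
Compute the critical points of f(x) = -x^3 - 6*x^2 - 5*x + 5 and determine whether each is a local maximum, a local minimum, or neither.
f'(x) = -3*x^2 - 12*x - 5

Solve f'(x) = 0:
  3*x^2 + 12*x + 5 = 0 has no rational roots; quadratic formula: x = (-12 ± √84)/6.
  ⇒ x = -2 - sqrt(21)/3 ≈ -3.5275, -2 + sqrt(21)/3 ≈ -0.4725

f''(x) = -6*x - 12
Second-derivative test at each critical point:
  f''(-3.5275) = 9.1652 > 0 → local minimum
  f''(-0.4725) = -9.1652 < 0 → local maximum

Critical points: x = -2 - sqrt(21)/3 ≈ -3.5275 (local minimum); x = -2 + sqrt(21)/3 ≈ -0.4725 (local maximum)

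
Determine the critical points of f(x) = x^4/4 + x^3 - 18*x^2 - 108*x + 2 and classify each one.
f'(x) = x^3 + 3*x^2 - 36*x - 108

Solve f'(x) = 0:
  Factor: x^3 + 3*x^2 - 36*x - 108 = (x - 6)*(x + 3)*(x + 6) = 0.
  ⇒ x = -6, -3, 6

f''(x) = 3*x^2 + 6*x - 36
Second-derivative test at each critical point:
  f''(-6) = 36 > 0 → local minimum
  f''(-3) = -27 < 0 → local maximum
  f''(6) = 108 > 0 → local minimum

Critical points: x = -6 (local minimum); x = -3 (local maximum); x = 6 (local minimum)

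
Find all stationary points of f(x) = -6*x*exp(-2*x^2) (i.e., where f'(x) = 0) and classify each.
f'(x) = 6*(4*x^2 - 1)*exp(-2*x^2)

Solve f'(x) = 0:
  f'(x) = (24*x^2 - 6)·exp(-2*x^2) and exp(-2*x^2) > 0 for every x, so f'(x) = 0 ⇔ 24*x^2 - 6 = 0.
  Factor: 24*x^2 - 6 = 6*(2*x - 1)*(2*x + 1) = 0.
  ⇒ x = -1/2, 1/2

f''(x) = (-96*x^3 + 72*x)*exp(-2*x^2)
Second-derivative test at each critical point:
  f''(-1/2) = -14.5567 < 0 → local maximum
  f''(1/2) = 14.5567 > 0 → local minimum

Critical points: x = -1/2 (local maximum); x = 1/2 (local minimum)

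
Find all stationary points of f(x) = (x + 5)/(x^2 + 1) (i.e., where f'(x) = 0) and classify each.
f'(x) = (x^2 - 2*x*(x + 5) + 1)/(x^2 + 1)^2

Solve f'(x) = 0:
  f'(x) = -(x^2 + 10*x - 1)/(x^2 + 1)^2; the denominator is positive wherever f is defined, so f'(x) = 0 ⇔ -x^2 - 10*x + 1 = 0.
  x^2 + 10*x - 1 = 0 has no rational roots; quadratic formula: x = (-10 ± √104)/2.
  ⇒ x = -sqrt(26) - 5 ≈ -10.0990, -5 + sqrt(26) ≈ 0.0990

f''(x) = 2*(4*x^2*(x + 5) - (3*x + 5)*(x^2 + 1))/(x^2 + 1)^3
Second-derivative test at each critical point:
  f''(-10.0990) = 0.0010 > 0 → local minimum
  f''(0.0990) = -10.0010 < 0 → local maximum

Critical points: x = -sqrt(26) - 5 ≈ -10.0990 (local minimum); x = -5 + sqrt(26) ≈ 0.0990 (local maximum)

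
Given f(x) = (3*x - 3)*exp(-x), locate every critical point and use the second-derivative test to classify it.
f'(x) = 3*(2 - x)*exp(-x)

Solve f'(x) = 0:
  f'(x) = (6 - 3*x)·exp(-x) and exp(-x) > 0 for every x, so f'(x) = 0 ⇔ 6 - 3*x = 0.
  Factor: 6 - 3*x = -3*(x - 2) = 0.
  ⇒ x = 2

f''(x) = 3*(x - 3)*exp(-x)
Second-derivative test at each critical point:
  f''(2) = -0.4060 < 0 → local maximum

Critical points: x = 2 (local maximum)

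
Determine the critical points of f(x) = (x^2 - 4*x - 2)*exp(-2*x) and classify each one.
f'(x) = 2*x*(5 - x)*exp(-2*x)

Solve f'(x) = 0:
  f'(x) = (-2*x^2 + 10*x)·exp(-2*x) and exp(-2*x) > 0 for every x, so f'(x) = 0 ⇔ -2*x^2 + 10*x = 0.
  Factor: -2*x^2 + 10*x = -2*x*(x - 5) = 0.
  ⇒ x = 0, 5

f''(x) = 2*(2*x^2 - 12*x + 5)*exp(-2*x)
Second-derivative test at each critical point:
  f''(0) = 10 > 0 → local minimum
  f''(5) = -4.540e-04 < 0 → local maximum

Critical points: x = 0 (local minimum); x = 5 (local maximum)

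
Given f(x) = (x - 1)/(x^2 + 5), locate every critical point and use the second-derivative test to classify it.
f'(x) = (x^2 - 2*x*(x - 1) + 5)/(x^2 + 5)^2

Solve f'(x) = 0:
  f'(x) = -(x^2 - 2*x - 5)/(x^2 + 5)^2; the denominator is positive wherever f is defined, so f'(x) = 0 ⇔ -x^2 + 2*x + 5 = 0.
  x^2 - 2*x - 5 = 0 has no rational roots; quadratic formula: x = (2 ± √24)/2.
  ⇒ x = 1 - sqrt(6) ≈ -1.4495, 1 + sqrt(6) ≈ 3.4495

f''(x) = 2*(4*x^2*(x - 1) + (1 - 3*x)*(x^2 + 5))/(x^2 + 5)^3
Second-derivative test at each critical point:
  f''(-1.4495) = 0.0972 > 0 → local minimum
  f''(3.4495) = -0.0172 < 0 → local maximum

Critical points: x = 1 - sqrt(6) ≈ -1.4495 (local minimum); x = 1 + sqrt(6) ≈ 3.4495 (local maximum)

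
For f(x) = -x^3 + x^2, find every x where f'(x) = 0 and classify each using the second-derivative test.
f'(x) = x*(2 - 3*x)

Solve f'(x) = 0:
  Factor: -3*x^2 + 2*x = -x*(3*x - 2) = 0.
  ⇒ x = 0, 2/3

f''(x) = 2 - 6*x
Second-derivative test at each critical point:
  f''(0) = 2 > 0 → local minimum
  f''(2/3) = -2 < 0 → local maximum

Critical points: x = 0 (local minimum); x = 2/3 (local maximum)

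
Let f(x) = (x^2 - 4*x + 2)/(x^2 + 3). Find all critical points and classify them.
f'(x) = 2*(2*x^2 + x - 6)/(x^4 + 6*x^2 + 9)

Solve f'(x) = 0:
  f'(x) = 2*(x + 2)*(2*x - 3)/(x^2 + 3)^2; the denominator is positive wherever f is defined, so f'(x) = 0 ⇔ 4*x^2 + 2*x - 12 = 0.
  Factor: 4*x^2 + 2*x - 12 = 2*(x + 2)*(2*x - 3) = 0.
  ⇒ x = -2, 3/2

f''(x) = 2*(-4*x^3 - 3*x^2 + 36*x + 3)/(x^6 + 9*x^4 + 27*x^2 + 27)
Second-derivative test at each critical point:
  f''(-2) = -2/7 < 0 → local maximum
  f''(3/2) = 32/63 > 0 → local minimum

Critical points: x = -2 (local maximum); x = 3/2 (local minimum)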